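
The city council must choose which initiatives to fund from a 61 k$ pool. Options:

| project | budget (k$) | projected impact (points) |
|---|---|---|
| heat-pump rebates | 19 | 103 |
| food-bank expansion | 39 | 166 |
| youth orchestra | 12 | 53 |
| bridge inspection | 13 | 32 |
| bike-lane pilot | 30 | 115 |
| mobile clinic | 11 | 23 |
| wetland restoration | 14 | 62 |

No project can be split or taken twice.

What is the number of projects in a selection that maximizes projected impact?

3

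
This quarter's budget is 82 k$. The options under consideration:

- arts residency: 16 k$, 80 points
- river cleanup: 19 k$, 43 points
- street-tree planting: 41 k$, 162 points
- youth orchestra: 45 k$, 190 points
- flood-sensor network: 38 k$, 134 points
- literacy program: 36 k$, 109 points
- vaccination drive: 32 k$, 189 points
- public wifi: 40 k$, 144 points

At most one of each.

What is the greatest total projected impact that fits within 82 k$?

379

Filling by ratio: arts residency + river cleanup + vaccination drive for 312, with 15 k$ left unused.
Replace arts residency and river cleanup with youth orchestra: the trade gains 67 net, giving 379 at 77 k$.
Every other selection either busts 82 k$ or fails to beat 379.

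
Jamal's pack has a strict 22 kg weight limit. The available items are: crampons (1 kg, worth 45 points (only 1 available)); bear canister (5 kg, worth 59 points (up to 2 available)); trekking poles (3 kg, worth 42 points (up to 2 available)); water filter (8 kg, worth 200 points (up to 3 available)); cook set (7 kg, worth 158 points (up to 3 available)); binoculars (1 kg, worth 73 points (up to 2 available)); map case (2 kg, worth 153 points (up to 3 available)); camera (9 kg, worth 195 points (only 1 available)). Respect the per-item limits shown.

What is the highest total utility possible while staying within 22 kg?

The ratio heuristic lands on crampons + trekking poles + water filter + 2×binoculars + 3×map case (892) but leaves 2 kg idle.
Dropping crampons and trekking poles and water filter frees 12 kg; slotting in 2×cook set (14 kg) lifts the total to 921 at 22 kg.

921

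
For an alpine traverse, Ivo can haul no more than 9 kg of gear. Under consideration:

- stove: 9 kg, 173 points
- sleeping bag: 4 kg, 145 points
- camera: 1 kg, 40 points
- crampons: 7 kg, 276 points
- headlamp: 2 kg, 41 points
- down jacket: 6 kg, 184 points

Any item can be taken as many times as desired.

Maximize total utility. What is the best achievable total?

360

Density check — camera 40.00, crampons 39.43, sleeping bag 36.25, down jacket 30.67 are the best per kg.
Taking 9×camera: 9 kg used, 360 in utility.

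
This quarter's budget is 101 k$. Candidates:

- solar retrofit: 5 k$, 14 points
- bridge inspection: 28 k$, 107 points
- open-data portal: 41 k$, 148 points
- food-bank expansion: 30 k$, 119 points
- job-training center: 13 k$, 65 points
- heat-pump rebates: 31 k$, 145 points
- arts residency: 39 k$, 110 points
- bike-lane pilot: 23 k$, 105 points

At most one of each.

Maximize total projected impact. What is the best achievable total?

Taking the top-ratio projects first gives food-bank expansion + job-training center + heat-pump rebates + bike-lane pilot for 434 (97 k$).
Replace food-bank expansion with solar retrofit + bridge inspection: the trade gains 2 net, giving 436 at 100 k$.
Next best is food-bank expansion + job-training center + heat-pump rebates + bike-lane pilot at 434 (97 k$) — short by 2.

436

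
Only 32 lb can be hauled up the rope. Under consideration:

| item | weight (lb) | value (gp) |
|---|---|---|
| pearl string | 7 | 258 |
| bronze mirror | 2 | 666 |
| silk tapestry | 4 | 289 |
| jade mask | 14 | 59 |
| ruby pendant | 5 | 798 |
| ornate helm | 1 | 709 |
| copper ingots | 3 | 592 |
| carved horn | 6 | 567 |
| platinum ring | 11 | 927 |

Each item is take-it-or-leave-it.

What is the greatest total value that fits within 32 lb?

Taking bronze mirror + silk tapestry + ruby pendant + ornate helm + copper ingots + carved horn + platinum ring: 32 lb used, 4548 in value.
Nothing else within 32 lb beats 4548.

4548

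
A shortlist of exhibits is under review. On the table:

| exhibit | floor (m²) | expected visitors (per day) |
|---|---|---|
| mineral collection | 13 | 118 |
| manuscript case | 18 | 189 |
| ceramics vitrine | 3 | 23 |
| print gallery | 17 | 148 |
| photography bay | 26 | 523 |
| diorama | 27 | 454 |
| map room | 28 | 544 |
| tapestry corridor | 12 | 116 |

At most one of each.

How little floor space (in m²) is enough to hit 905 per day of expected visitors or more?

53

Look for the lowest-floor combination reaching 905.
photography bay + diorama reaches 977 using 53 m².
Below 53 m² the best achievable stays under 905.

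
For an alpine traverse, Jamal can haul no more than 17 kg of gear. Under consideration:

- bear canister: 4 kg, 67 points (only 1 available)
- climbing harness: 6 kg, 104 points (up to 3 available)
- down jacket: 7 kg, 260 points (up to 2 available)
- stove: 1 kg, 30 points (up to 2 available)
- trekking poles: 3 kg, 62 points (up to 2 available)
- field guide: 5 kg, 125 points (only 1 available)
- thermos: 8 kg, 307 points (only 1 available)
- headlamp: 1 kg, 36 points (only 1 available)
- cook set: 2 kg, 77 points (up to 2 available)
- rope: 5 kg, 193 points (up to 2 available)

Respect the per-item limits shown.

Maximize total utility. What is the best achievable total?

654

By utility per kg: rope 38.60, cook set 38.50, thermos 38.38 lead.
Greedy by ratio would take 2×stove + headlamp + 2×cook set + 2×rope: 17 kg used, total 636.
Replace 2×stove and headlamp and rope with thermos: the trade gains 18 net, giving 654 at 17 kg.
Nothing else within 17 kg beats 654.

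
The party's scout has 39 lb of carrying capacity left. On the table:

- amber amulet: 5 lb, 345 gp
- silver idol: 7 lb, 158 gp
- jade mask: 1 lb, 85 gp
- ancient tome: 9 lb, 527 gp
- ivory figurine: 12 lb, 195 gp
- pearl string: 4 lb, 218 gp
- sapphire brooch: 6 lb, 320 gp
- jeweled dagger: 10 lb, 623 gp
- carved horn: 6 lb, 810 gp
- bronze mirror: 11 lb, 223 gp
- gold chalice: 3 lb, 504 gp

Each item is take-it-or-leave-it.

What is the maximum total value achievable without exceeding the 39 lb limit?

Taking the top-ratio items first gives amber amulet + jade mask + ancient tome + pearl string + jeweled dagger + carved horn + gold chalice for 3112 (38 lb).
Dropping jade mask and pearl string frees 5 lb; slotting in sapphire brooch (6 lb) lifts the total to 3129 at 39 lb.

3129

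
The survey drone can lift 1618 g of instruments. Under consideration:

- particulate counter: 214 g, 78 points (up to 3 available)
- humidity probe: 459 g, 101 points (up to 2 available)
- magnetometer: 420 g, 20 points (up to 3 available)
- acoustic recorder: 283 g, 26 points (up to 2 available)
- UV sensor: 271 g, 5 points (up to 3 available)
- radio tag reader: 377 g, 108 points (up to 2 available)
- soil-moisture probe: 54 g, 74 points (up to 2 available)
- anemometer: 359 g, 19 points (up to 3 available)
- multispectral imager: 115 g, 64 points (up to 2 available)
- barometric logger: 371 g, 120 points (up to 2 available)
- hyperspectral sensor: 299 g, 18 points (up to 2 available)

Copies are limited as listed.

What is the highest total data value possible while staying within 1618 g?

686

Density check — soil-moisture probe 1.37, multispectral imager 0.56, particulate counter 0.36 are the best per g.
A density-first pass picks 3×particulate counter + 2×soil-moisture probe + 2×multispectral imager + barometric logger — 630 at 1351 g.
Replace multispectral imager with barometric logger: the trade gains 56 net, giving 686 at 1607 g.
Every other selection either busts 1618 g or exceeds an availability limit or fails to beat 686.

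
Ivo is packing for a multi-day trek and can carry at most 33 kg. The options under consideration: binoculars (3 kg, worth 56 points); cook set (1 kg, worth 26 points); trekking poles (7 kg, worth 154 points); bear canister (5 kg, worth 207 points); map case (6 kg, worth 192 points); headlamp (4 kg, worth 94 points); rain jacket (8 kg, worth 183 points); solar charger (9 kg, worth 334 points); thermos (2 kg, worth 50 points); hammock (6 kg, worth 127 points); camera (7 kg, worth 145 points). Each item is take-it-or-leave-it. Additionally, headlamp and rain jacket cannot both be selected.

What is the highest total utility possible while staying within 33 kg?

A density-first pass picks cook set + bear canister + map case + headlamp + solar charger + thermos + hammock — 1030 at 33 kg.
Dropping cook set and hammock frees 7 kg; slotting in trekking poles (7 kg) lifts the total to 1031 at 33 kg.

1031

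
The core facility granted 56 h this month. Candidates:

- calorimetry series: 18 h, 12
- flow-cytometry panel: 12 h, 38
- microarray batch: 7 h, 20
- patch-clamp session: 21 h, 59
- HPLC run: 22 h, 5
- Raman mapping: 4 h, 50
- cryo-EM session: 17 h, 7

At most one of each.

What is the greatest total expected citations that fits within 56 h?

167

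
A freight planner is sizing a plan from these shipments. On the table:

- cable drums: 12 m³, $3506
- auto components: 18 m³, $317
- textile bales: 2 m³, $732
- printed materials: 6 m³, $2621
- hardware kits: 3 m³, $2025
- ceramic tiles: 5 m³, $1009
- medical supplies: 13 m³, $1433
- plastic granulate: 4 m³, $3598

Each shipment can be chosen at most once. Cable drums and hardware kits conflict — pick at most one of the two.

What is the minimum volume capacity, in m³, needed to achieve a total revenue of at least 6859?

12

Minimise m³ subject to total revenue ≥ 6859.
Taking textile bales + printed materials + plastic granulate gives 6951 (≥ 6859) for 12 m³.
Below 12 m³ the best achievable stays under 6859.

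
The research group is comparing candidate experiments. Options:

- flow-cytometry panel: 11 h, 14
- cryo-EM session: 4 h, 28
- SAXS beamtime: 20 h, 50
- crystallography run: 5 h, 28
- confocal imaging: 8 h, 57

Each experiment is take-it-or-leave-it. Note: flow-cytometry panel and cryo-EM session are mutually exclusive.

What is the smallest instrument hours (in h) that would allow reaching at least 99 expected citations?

Look for the lowest-instrument combination reaching 99.
cryo-EM session + crystallography run + confocal imaging reaches 113 using 17 h.
Any bundle with less than 17 h falls short of 99.

17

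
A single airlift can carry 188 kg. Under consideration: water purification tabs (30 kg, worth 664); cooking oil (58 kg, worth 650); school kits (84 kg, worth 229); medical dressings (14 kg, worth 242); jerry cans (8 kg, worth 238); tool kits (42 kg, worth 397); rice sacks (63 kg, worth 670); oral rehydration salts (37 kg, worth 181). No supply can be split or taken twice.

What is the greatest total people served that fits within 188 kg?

2464

Water purification tabs + cooking oil + medical dressings + jerry cans + rice sacks uses 173 of the 188 kg and totals 2464.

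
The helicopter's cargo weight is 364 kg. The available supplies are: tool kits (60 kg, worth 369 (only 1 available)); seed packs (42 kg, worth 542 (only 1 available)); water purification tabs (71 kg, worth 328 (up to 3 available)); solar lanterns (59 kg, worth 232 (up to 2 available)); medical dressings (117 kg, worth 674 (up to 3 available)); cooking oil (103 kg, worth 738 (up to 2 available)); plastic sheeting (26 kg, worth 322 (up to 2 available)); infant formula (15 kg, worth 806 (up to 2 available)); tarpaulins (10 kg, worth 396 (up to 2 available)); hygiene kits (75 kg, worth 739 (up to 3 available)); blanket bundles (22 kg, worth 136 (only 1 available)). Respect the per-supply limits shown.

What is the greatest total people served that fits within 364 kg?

5485

Ranking by ratio (people served/kg): infant formula 53.73, tarpaulins 39.60, seed packs 12.90, plastic sheeting 12.38.
Taking the top-ratio supplies first gives seed packs + 2×plastic sheeting + 2×infant formula + 2×tarpaulins + 2×hygiene kits + blanket bundles for 5204 (316 kg).
Dropping plastic sheeting and blanket bundles frees 48 kg; slotting in hygiene kits (75 kg) lifts the total to 5485 at 343 kg.
Every other selection either busts 364 kg or exceeds an availability limit or fails to beat 5485.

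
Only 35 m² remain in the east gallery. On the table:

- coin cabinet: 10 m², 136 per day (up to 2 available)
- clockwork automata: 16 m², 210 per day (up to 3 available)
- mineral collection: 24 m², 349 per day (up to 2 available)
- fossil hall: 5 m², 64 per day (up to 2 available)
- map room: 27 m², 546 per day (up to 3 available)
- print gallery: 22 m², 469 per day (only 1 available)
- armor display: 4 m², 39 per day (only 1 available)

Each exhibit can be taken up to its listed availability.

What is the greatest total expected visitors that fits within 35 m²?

610

Density check — print gallery 21.32, map room 20.22, mineral collection 14.54, coin cabinet 13.60 are the best per m².
Taking the top-ratio exhibits first gives coin cabinet + print gallery for 605 (32 m²).
Dropping coin cabinet and print gallery frees 32 m²; slotting in fossil hall + map room (32 m²) lifts the total to 610 at 32 m².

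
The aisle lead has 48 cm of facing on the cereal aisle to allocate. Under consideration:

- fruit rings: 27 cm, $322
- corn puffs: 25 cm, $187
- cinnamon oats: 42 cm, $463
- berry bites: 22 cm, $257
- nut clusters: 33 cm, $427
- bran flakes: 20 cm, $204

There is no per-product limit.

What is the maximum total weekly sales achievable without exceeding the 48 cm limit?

526

The ratio heuristic lands on nut clusters (427) but leaves 15 cm idle.
Replace nut clusters with fruit rings + bran flakes: the trade gains 99 net, giving 526 at 47 cm.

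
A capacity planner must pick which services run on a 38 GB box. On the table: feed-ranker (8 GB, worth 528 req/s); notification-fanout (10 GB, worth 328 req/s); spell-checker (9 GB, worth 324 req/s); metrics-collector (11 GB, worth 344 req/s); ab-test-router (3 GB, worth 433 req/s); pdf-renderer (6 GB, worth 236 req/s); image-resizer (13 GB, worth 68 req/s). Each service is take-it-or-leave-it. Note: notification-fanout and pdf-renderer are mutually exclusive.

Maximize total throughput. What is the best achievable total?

1865

Taking feed-ranker + spell-checker + metrics-collector + ab-test-router + pdf-renderer: 37 GB used, 1865 in throughput.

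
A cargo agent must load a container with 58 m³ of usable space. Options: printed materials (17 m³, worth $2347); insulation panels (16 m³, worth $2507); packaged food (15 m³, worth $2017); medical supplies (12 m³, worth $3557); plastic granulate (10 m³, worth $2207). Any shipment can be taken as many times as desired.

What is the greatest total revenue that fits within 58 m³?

Ranking by ratio (revenue/m³): medical supplies 296.42, plastic granulate 220.70, insulation panels 156.69.
4×medical supplies + plastic granulate uses 58 of the 58 m³ and totals 16435.

16435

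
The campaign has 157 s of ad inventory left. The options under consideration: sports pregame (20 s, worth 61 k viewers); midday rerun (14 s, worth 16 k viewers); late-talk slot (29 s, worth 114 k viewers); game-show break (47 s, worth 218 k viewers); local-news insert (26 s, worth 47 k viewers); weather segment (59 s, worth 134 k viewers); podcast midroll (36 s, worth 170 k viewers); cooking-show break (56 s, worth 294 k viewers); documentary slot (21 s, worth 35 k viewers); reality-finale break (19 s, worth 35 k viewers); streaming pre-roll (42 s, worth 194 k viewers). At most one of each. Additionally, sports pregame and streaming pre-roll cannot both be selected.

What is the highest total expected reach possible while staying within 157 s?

Taking the top-ratio spots first gives midday rerun + game-show break + podcast midroll + cooking-show break for 698 (153 s).
Dropping midday rerun and podcast midroll frees 50 s; slotting in streaming pre-roll (42 s) lifts the total to 706 at 145 s.
An exhaustive check of the 2048 subsets confirms 706.

706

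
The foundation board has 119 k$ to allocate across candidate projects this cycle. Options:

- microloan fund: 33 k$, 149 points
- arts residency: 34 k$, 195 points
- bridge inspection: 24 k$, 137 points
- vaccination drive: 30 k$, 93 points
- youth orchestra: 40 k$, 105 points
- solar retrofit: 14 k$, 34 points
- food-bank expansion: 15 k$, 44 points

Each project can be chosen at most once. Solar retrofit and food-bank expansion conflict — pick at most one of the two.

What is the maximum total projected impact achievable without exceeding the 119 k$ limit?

The ratio ordering already packs tightly: microloan fund + arts residency + bridge inspection + food-bank expansion, 106 k$, 525.
Runner-up microloan fund + arts residency + bridge inspection + solar retrofit tops out at 515.

525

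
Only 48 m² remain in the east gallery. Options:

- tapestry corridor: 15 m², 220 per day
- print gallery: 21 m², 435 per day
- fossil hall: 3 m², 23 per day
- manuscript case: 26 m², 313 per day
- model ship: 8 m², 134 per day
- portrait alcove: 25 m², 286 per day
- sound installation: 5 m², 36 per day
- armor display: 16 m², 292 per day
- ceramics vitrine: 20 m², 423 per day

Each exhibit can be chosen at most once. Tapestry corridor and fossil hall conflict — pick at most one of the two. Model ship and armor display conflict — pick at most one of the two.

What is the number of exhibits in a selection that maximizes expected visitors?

Best achievable expected visitors is 894.
print gallery + sound installation + ceramics vitrine hits 894 at 46 m².
Any selection reaching 894 contains exactly 3 exhibits.

3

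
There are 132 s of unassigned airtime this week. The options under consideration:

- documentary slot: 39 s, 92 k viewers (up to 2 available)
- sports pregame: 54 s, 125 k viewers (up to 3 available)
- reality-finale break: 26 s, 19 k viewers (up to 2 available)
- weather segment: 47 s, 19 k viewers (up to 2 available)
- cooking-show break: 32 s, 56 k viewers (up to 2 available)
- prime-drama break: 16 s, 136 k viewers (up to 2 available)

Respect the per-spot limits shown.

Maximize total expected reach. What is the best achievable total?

By expected reach per s: prime-drama break 8.50, documentary slot 2.36, sports pregame 2.31, cooking-show break 1.75 lead.
Filling by ratio: 2×documentary slot + 2×prime-drama break for 456, with 22 s left unused.
The 39 s tied up in documentary slot is better spent on sports pregame — total rises to 489 (125 s).

489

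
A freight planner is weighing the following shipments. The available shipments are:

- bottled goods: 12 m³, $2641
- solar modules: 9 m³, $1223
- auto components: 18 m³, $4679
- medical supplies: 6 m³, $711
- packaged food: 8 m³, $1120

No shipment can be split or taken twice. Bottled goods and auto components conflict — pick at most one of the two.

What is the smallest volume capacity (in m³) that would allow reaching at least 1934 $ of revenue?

12

Look for the lowest-volume combination reaching 1934.
bottled goods reaches 2641 using 12 m³.
No combination under 12 m³ hits 1934.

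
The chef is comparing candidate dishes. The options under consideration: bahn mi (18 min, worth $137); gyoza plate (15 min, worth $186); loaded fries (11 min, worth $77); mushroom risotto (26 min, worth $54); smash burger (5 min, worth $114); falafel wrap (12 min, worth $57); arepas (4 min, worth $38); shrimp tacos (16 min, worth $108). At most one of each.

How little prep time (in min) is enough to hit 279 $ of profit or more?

20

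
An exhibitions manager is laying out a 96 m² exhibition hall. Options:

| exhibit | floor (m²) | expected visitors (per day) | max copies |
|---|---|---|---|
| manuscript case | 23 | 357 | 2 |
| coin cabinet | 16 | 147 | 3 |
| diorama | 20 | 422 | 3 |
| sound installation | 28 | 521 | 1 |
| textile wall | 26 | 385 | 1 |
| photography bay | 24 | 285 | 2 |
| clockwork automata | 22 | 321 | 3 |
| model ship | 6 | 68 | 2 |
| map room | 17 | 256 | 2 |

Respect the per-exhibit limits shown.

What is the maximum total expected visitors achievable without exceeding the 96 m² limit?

1855

Best packing: 3×diorama + sound installation + model ship — 94 m², 1855 total.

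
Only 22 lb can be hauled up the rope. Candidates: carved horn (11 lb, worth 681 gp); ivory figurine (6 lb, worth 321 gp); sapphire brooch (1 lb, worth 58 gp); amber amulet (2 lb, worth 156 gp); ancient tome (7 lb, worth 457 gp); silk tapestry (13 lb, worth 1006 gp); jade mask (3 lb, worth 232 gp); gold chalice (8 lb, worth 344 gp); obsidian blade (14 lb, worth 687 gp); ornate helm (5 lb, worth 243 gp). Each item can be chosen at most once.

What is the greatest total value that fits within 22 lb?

1619

Filling by ratio: sapphire brooch + amber amulet + silk tapestry + jade mask for 1452, with 3 lb left unused.
Dropping sapphire brooch and jade mask frees 4 lb; slotting in ancient tome (7 lb) lifts the total to 1619 at 22 lb.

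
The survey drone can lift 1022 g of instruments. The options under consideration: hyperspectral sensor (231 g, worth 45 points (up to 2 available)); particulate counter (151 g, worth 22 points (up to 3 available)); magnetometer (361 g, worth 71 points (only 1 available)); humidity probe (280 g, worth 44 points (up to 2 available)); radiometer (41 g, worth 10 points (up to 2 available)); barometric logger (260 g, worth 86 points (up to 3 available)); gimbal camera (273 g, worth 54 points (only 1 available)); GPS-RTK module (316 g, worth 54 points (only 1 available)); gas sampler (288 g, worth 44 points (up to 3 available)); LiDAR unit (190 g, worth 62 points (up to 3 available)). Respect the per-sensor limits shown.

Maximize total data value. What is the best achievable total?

By data value per g: barometric logger 0.33, LiDAR unit 0.33, radiometer 0.24, gimbal camera 0.20 lead.
Taking radiometer + 3×barometric logger + LiDAR unit: 1011 g used, 330 in data value.
The spare 11 g is too small for any remaining sensor, and no exchange beats 330.

330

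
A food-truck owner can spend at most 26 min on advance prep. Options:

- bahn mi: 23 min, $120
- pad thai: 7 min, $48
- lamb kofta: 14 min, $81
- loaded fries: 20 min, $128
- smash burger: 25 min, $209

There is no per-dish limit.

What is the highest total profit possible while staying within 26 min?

209

Taking smash burger: 25 min used, 209 in profit.
No other feasible combination exceeds 209.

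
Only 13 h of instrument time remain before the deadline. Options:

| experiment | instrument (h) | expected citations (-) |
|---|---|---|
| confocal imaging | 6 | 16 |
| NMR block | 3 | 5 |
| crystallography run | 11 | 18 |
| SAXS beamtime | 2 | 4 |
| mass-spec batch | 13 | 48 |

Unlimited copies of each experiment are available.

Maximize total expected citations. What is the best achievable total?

The ratio ordering already packs tightly: mass-spec batch, 13 h, 48.
Every other selection either busts 13 h or fails to beat 48.

48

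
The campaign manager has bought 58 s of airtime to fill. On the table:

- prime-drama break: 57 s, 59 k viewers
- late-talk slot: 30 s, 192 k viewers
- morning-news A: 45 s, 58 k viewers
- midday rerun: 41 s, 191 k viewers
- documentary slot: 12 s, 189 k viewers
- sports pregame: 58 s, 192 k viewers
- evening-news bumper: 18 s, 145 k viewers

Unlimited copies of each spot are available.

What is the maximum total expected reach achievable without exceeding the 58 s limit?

Density check — documentary slot 15.75, evening-news bumper 8.06, late-talk slot 6.40 are the best per s.
The ratio ordering already packs tightly: 4×documentary slot, 48 s, 756.

756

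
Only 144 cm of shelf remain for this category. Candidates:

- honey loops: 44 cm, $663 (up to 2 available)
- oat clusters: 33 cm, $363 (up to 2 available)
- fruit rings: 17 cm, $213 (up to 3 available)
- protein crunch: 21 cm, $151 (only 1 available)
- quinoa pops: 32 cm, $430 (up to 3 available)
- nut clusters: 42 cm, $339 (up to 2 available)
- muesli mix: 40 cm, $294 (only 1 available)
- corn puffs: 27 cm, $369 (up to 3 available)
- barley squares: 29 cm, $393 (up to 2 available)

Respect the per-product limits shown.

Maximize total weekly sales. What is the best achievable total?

2088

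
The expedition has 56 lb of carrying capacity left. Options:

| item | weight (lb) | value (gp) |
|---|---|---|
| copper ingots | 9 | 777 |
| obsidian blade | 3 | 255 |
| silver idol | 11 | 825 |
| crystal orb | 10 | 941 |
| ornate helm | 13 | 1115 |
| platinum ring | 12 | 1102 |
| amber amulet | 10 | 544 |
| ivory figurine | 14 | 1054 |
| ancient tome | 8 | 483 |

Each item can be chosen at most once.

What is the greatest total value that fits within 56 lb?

4760

By value per lb: crystal orb 94.10, platinum ring 91.83, copper ingots 86.33, ornate helm 85.77 lead.
Taking the top-ratio items first gives copper ingots + obsidian blade + crystal orb + ornate helm + platinum ring + ancient tome for 4673 (55 lb).
Dropping obsidian blade and ancient tome frees 11 lb; slotting in silver idol (11 lb) lifts the total to 4760 at 55 lb.
Next best is copper ingots + silver idol + crystal orb + platinum ring + ivory figurine at 4699 (56 lb) — short by 61.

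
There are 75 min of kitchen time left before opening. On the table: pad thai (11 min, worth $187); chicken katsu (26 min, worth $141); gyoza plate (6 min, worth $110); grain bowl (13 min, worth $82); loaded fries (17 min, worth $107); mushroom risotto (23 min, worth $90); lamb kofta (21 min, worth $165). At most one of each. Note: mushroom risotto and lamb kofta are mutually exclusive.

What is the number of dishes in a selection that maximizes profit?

5

Optimal total is 651.
pad thai + gyoza plate + grain bowl + loaded fries + lamb kofta hits 651 at 68 min.
Every optimal selection uses 5 dishes.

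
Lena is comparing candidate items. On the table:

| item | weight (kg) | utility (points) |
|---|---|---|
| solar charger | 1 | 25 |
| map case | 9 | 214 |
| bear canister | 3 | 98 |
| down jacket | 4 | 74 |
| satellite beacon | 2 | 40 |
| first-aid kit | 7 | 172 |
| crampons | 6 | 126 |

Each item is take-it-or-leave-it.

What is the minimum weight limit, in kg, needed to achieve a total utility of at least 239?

10

Minimise kg subject to total utility ≥ 239.
solar charger + map case reaches 239 using 10 kg.
Below 10 kg the best achievable stays under 239.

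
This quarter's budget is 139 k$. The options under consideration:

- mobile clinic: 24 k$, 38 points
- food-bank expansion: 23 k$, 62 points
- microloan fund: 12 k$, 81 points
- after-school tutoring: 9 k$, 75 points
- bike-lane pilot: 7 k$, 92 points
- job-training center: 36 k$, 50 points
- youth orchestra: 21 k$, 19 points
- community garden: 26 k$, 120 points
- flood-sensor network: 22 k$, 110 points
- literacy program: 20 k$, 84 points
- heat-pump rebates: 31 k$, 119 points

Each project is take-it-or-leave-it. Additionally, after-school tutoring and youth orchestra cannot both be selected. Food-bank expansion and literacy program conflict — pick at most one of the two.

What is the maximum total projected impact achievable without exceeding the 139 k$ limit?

681

The ratio ordering already packs tightly: microloan fund + after-school tutoring + bike-lane pilot + community garden + flood-sensor network + literacy program + heat-pump rebates, 127 k$, 681.
No other feasible combination exceeds 681.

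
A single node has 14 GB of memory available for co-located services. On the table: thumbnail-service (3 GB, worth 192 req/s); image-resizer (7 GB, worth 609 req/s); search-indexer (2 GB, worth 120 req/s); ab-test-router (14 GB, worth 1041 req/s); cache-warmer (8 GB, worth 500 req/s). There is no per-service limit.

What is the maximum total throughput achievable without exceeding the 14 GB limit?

2×image-resizer uses 14 of the 14 GB and totals 1218.
That's the maximum — no swap from here does better than 1218.

1218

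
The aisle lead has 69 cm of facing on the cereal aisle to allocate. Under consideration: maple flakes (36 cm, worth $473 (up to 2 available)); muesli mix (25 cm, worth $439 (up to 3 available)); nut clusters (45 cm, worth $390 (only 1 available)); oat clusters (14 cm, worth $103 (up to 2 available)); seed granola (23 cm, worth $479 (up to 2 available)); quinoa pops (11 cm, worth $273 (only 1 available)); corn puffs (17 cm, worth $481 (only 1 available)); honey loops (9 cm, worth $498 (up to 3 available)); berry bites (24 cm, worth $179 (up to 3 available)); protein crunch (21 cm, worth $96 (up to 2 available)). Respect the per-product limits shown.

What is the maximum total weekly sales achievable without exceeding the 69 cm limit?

2454

Greedy by ratio would take oat clusters + quinoa pops + corn puffs + 3×honey loops: 69 cm used, total 2351.
Replace oat clusters and quinoa pops with seed granola: the trade gains 103 net, giving 2454 at 67 cm.
The spare 2 cm is too small for any remaining product, and no exchange beats 2454.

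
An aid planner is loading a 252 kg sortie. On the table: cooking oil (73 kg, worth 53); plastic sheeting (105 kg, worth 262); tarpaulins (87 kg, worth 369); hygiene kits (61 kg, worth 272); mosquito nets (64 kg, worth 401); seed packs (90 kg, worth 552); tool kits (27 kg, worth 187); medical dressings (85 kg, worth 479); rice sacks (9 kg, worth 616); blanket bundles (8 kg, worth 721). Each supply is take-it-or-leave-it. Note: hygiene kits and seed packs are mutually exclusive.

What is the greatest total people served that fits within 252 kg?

2555

Filling by ratio: mosquito nets + seed packs + tool kits + rice sacks + blanket bundles for 2477, with 54 kg left unused.
Replace mosquito nets with medical dressings: the trade gains 78 net, giving 2555 at 219 kg.
Every other selection either busts 252 kg or breaks a pairing rule or fails to beat 2555.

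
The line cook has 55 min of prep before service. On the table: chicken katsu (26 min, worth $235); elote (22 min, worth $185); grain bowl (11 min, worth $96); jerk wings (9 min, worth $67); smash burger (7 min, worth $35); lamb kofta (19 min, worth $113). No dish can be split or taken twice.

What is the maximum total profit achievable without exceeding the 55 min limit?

A density-first pass picks chicken katsu + grain bowl + jerk wings + smash burger — 433 at 53 min.
The 20 min tied up in grain bowl and jerk wings is better spent on elote — total rises to 455 (55 min).
An exhaustive check of the 64 subsets confirms 455.

455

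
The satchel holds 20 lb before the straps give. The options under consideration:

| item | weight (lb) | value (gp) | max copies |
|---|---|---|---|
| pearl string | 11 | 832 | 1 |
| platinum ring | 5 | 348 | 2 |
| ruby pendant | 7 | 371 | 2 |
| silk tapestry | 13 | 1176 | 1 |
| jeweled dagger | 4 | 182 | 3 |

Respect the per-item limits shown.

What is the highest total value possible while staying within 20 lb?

1547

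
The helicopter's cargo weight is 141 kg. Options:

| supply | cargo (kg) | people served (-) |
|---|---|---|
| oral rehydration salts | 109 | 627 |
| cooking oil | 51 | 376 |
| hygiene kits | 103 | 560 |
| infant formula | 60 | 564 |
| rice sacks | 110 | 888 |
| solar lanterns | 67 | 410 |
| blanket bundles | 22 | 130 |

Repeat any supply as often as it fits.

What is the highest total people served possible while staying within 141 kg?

By people served per kg: infant formula 9.40, rice sacks 8.07, cooking oil 7.37 lead.
Best packing: 2×infant formula — 120 kg, 1128 total.

1128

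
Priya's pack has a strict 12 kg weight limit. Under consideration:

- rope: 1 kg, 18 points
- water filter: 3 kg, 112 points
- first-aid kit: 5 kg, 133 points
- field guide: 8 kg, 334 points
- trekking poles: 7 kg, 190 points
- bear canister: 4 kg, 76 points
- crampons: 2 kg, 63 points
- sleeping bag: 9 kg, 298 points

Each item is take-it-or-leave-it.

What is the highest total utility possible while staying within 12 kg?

Rope + water filter + field guide uses 12 of the 12 kg and totals 464.
Next best is water filter + field guide at 446 (11 kg) — short by 18.

464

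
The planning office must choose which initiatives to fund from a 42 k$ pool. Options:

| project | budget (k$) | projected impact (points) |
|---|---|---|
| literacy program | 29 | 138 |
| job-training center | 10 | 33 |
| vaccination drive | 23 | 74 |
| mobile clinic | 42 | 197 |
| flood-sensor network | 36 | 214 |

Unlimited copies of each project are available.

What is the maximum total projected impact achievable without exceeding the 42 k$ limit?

214

Flood-sensor network uses 36 of the 42 k$ and totals 214.
That's the maximum — no swap from here does better than 214.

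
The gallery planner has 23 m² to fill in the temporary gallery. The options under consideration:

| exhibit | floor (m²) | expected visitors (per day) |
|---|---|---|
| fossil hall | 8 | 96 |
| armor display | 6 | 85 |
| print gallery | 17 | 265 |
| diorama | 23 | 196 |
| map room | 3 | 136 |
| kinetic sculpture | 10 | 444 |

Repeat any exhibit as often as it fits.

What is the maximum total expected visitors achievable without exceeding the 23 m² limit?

Greedy by ratio would take 7×map room: 21 m² used, total 952.
The 18 m² tied up in 6×map room is better spent on 2×kinetic sculpture — total rises to 1024 (23 m²).

1024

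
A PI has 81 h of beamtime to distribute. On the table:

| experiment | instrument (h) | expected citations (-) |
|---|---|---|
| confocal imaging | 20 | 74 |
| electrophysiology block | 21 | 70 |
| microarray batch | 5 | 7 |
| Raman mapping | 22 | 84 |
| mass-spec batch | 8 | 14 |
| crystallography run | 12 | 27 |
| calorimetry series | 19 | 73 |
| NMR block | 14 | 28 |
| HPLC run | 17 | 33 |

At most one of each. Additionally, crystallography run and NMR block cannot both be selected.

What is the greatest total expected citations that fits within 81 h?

272

Taking confocal imaging + Raman mapping + mass-spec batch + crystallography run + calorimetry series: 81 h used, 272 in expected citations.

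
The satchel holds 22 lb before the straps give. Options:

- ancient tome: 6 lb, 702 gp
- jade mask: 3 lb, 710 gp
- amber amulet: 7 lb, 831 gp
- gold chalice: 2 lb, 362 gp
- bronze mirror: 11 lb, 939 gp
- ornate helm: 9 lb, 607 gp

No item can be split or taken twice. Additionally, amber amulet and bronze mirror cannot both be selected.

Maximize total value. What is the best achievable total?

A density-first pass picks ancient tome + jade mask + amber amulet + gold chalice — 2605 at 18 lb.
The 7 lb tied up in amber amulet is better spent on bronze mirror — total rises to 2713 (22 lb).

2713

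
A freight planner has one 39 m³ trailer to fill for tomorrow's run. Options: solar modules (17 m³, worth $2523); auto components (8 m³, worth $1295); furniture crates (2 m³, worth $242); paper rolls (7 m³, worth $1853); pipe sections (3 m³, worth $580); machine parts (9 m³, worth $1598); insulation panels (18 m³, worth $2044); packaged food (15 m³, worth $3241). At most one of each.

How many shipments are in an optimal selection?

4

Best achievable revenue is 7987.
For example auto components + paper rolls + machine parts + packaged food achieves it, using 39 m³.
Every optimal selection uses 4 shipments.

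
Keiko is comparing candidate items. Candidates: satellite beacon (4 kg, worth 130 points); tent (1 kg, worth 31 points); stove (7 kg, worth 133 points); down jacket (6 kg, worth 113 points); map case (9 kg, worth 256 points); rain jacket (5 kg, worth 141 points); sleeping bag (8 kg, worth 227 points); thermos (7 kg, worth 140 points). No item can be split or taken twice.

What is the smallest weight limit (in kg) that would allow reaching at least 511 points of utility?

18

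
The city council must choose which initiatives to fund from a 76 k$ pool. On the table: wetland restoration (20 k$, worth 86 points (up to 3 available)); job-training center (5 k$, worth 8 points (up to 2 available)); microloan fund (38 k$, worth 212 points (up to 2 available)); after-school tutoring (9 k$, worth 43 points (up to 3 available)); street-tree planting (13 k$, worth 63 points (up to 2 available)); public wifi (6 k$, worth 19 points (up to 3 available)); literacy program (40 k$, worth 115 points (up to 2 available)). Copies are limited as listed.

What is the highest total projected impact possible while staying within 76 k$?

Best packing: 2×microloan fund — 76 k$, 424 total.
No other feasible combination exceeds 424.

424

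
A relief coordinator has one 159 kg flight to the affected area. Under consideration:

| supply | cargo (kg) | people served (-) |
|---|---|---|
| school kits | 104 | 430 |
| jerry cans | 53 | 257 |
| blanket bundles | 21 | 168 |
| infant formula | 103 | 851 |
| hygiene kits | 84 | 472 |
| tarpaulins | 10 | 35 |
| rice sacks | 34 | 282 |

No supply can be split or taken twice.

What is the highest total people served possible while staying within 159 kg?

1301

Density check — rice sacks 8.29, infant formula 8.26, blanket bundles 8.00, hygiene kits 5.62 are the best per kg.
Taking blanket bundles + infant formula + rice sacks: 158 kg used, 1301 in people served.
The closest alternative, infant formula + tarpaulins + rice sacks, reaches only 1168.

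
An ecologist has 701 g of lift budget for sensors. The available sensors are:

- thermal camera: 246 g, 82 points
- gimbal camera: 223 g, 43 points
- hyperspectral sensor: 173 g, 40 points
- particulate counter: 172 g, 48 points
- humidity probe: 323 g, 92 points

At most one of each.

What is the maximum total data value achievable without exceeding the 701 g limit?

Density check — thermal camera 0.33, humidity probe 0.28, particulate counter 0.28 are the best per g.
Filling by ratio: thermal camera + humidity probe for 174, with 132 g left unused.
Replace thermal camera with hyperspectral sensor + particulate counter: the trade gains 6 net, giving 180 at 668 g.
The spare 33 g is too small for any remaining sensor, and no exchange beats 180.

180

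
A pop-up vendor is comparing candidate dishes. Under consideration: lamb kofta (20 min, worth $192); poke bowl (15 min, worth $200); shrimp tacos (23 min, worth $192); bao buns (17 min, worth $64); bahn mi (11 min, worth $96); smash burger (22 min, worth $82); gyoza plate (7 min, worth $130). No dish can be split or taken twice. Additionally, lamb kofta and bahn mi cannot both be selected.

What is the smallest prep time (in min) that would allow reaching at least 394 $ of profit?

33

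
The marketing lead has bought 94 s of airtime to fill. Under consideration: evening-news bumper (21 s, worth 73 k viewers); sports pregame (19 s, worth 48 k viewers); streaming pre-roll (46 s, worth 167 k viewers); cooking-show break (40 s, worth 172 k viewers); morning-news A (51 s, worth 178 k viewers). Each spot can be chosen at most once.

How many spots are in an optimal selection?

Optimal total is 350.
cooking-show break + morning-news A hits 350 at 91 s.
Any selection reaching 350 contains exactly 2 spots.

2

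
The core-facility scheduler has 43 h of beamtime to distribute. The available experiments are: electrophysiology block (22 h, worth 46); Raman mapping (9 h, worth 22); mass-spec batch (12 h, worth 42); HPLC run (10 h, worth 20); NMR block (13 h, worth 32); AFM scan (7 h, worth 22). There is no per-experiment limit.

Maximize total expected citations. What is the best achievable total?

3×mass-spec batch + AFM scan uses 43 of the 43 h and totals 148.
No other feasible combination exceeds 148.

148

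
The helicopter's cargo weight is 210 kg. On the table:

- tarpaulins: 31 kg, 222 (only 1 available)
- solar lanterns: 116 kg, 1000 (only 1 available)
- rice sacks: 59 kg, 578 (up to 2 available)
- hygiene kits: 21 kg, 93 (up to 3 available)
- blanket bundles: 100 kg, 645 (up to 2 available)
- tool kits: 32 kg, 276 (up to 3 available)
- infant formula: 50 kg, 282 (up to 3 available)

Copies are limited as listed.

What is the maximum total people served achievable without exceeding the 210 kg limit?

1854

A density-first pass picks 2×rice sacks + hygiene kits + 2×tool kits — 1801 at 203 kg.
Dropping rice sacks and hygiene kits and tool kits frees 112 kg; slotting in solar lanterns (116 kg) lifts the total to 1854 at 207 kg.
The spare 3 kg is too small for any remaining supply, and no exchange beats 1854.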